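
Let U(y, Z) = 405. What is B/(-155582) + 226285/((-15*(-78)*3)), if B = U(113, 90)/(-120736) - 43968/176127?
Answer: 3564991952912648257/55298059699506624 ≈ 64.469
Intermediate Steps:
B = -256183423/1012612832 (B = 405/(-120736) - 43968/176127 = 405*(-1/120736) - 43968*1/176127 = -405/120736 - 14656/58709 = -256183423/1012612832 ≈ -0.25299)
B/(-155582) + 226285/((-15*(-78)*3)) = -256183423/1012612832/(-155582) + 226285/((-15*(-78)*3)) = -256183423/1012612832*(-1/155582) + 226285/((1170*3)) = 256183423/157544329628224 + 226285/3510 = 256183423/157544329628224 + 226285*(1/3510) = 256183423/157544329628224 + 45257/702 = 3564991952912648257/55298059699506624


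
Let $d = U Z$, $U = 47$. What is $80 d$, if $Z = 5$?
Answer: $18800$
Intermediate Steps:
$d = 235$ ($d = 47 \cdot 5 = 235$)
$80 d = 80 \cdot 235 = 18800$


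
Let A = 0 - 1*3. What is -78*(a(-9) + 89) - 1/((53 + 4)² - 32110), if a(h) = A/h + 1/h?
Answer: -602559955/86583 ≈ -6959.3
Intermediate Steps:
A = -3 (A = 0 - 3 = -3)
a(h) = -2/h (a(h) = -3/h + 1/h = -2/h)
-78*(a(-9) + 89) - 1/((53 + 4)² - 32110) = -78*(-2/(-9) + 89) - 1/((53 + 4)² - 32110) = -78*(-2*(-⅑) + 89) - 1/(57² - 32110) = -78*(2/9 + 89) - 1/(3249 - 32110) = -78*803/9 - 1/(-28861) = -20878/3 - 1*(-1/28861) = -20878/3 + 1/28861 = -602559955/86583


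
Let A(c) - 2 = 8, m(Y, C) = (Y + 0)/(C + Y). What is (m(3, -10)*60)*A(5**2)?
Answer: -1800/7 ≈ -257.14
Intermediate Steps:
m(Y, C) = Y/(C + Y)
A(c) = 10 (A(c) = 2 + 8 = 10)
(m(3, -10)*60)*A(5**2) = ((3/(-10 + 3))*60)*10 = ((3/(-7))*60)*10 = ((3*(-1/7))*60)*10 = -3/7*60*10 = -180/7*10 = -1800/7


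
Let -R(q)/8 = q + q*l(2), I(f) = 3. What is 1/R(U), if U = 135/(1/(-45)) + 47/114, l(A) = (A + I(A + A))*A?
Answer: 57/30470132 ≈ 1.8707e-6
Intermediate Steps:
l(A) = A*(3 + A) (l(A) = (A + 3)*A = (3 + A)*A = A*(3 + A))
U = -692503/114 (U = 135/(-1/45) + 47*(1/114) = 135*(-45) + 47/114 = -6075 + 47/114 = -692503/114 ≈ -6074.6)
R(q) = -88*q (R(q) = -8*(q + q*(2*(3 + 2))) = -8*(q + q*(2*5)) = -8*(q + q*10) = -8*(q + 10*q) = -88*q)
1/R(U) = 1/(-88*(-692503/114)) = 1/(30470132/57) = 57/30470132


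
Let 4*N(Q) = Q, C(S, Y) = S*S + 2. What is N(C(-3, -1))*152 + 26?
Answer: 444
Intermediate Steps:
C(S, Y) = 2 + S**2 (C(S, Y) = S**2 + 2 = 2 + S**2)
N(Q) = Q/4
N(C(-3, -1))*152 + 26 = ((2 + (-3)**2)/4)*152 + 26 = ((2 + 9)/4)*152 + 26 = ((1/4)*11)*152 + 26 = (11/4)*152 + 26 = 418 + 26 = 444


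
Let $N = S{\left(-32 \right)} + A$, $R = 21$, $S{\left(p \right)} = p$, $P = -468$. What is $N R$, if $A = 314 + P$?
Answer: $-3906$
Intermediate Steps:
$A = -154$ ($A = 314 - 468 = -154$)
$N = -186$ ($N = -32 - 154 = -186$)
$N R = \left(-186\right) 21 = -3906$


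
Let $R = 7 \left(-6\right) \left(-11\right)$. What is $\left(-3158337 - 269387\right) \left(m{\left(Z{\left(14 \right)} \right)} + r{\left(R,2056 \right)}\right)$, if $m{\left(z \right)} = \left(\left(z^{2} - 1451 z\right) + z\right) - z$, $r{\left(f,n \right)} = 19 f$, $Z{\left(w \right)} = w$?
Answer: $38870390160$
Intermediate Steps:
$R = 462$ ($R = \left(-42\right) \left(-11\right) = 462$)
$m{\left(z \right)} = z^{2} - 1451 z$ ($m{\left(z \right)} = \left(z^{2} - 1450 z\right) - z = z^{2} - 1451 z$)
$\left(-3158337 - 269387\right) \left(m{\left(Z{\left(14 \right)} \right)} + r{\left(R,2056 \right)}\right) = \left(-3158337 - 269387\right) \left(14 \left(-1451 + 14\right) + 19 \cdot 462\right) = - 3427724 \left(14 \left(-1437\right) + 8778\right) = - 3427724 \left(-20118 + 8778\right) = \left(-3427724\right) \left(-11340\right) = 38870390160$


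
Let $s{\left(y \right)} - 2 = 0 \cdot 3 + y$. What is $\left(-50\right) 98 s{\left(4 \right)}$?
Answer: $-29400$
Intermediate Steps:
$s{\left(y \right)} = 2 + y$ ($s{\left(y \right)} = 2 + \left(0 \cdot 3 + y\right) = 2 + \left(0 + y\right) = 2 + y$)
$\left(-50\right) 98 s{\left(4 \right)} = \left(-50\right) 98 \left(2 + 4\right) = \left(-4900\right) 6 = -29400$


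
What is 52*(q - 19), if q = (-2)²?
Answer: -780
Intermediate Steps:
q = 4
52*(q - 19) = 52*(4 - 19) = 52*(-15) = -780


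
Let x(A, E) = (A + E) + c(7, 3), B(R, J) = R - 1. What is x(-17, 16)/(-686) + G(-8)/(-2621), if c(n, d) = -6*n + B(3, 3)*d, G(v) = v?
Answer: 102465/1798006 ≈ 0.056988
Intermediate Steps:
B(R, J) = -1 + R
c(n, d) = -6*n + 2*d (c(n, d) = -6*n + (-1 + 3)*d = -6*n + 2*d)
x(A, E) = -36 + A + E (x(A, E) = (A + E) + (-6*7 + 2*3) = (A + E) + (-42 + 6) = (A + E) - 36 = -36 + A + E)
x(-17, 16)/(-686) + G(-8)/(-2621) = (-36 - 17 + 16)/(-686) - 8/(-2621) = -37*(-1/686) - 8*(-1/2621) = 37/686 + 8/2621 = 102465/1798006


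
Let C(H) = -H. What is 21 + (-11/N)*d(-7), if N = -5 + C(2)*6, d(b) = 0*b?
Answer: 21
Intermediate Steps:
d(b) = 0
N = -17 (N = -5 - 1*2*6 = -5 - 2*6 = -5 - 12 = -17)
21 + (-11/N)*d(-7) = 21 - 11/(-17)*0 = 21 - 11*(-1/17)*0 = 21 + (11/17)*0 = 21 + 0 = 21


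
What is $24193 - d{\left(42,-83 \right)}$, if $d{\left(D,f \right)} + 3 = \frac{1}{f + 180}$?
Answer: $\frac{2347011}{97} \approx 24196.0$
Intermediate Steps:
$d{\left(D,f \right)} = -3 + \frac{1}{180 + f}$ ($d{\left(D,f \right)} = -3 + \frac{1}{f + 180} = -3 + \frac{1}{180 + f}$)
$24193 - d{\left(42,-83 \right)} = 24193 - \frac{-539 - -249}{180 - 83} = 24193 - \frac{-539 + 249}{97} = 24193 - \frac{1}{97} \left(-290\right) = 24193 - - \frac{290}{97} = 24193 + \frac{290}{97} = \frac{2347011}{97}$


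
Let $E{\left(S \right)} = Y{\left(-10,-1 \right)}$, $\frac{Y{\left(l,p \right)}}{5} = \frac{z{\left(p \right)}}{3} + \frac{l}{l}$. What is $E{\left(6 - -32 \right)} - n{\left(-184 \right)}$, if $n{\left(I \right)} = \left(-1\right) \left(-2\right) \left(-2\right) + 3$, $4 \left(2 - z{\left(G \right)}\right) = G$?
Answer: $\frac{39}{4} \approx 9.75$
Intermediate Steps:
$z{\left(G \right)} = 2 - \frac{G}{4}$
$Y{\left(l,p \right)} = \frac{25}{3} - \frac{5 p}{12}$ ($Y{\left(l,p \right)} = 5 \left(\frac{2 - \frac{p}{4}}{3} + \frac{l}{l}\right) = 5 \left(\left(2 - \frac{p}{4}\right) \frac{1}{3} + 1\right) = 5 \left(\left(\frac{2}{3} - \frac{p}{12}\right) + 1\right) = 5 \left(\frac{5}{3} - \frac{p}{12}\right) = \frac{25}{3} - \frac{5 p}{12}$)
$E{\left(S \right)} = \frac{35}{4}$ ($E{\left(S \right)} = \frac{25}{3} - - \frac{5}{12} = \frac{25}{3} + \frac{5}{12} = \frac{35}{4}$)
$n{\left(I \right)} = -1$ ($n{\left(I \right)} = 2 \left(-2\right) + 3 = -4 + 3 = -1$)
$E{\left(6 - -32 \right)} - n{\left(-184 \right)} = \frac{35}{4} - -1 = \frac{35}{4} + 1 = \frac{39}{4}$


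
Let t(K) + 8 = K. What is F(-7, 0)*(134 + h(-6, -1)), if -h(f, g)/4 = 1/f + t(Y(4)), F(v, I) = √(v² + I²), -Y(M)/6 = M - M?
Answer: 3500/3 ≈ 1166.7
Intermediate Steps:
Y(M) = 0 (Y(M) = -6*(M - M) = -6*0 = 0)
t(K) = -8 + K
F(v, I) = √(I² + v²)
h(f, g) = 32 - 4/f (h(f, g) = -4*(1/f + (-8 + 0)) = -4*(1/f - 8) = -4*(-8 + 1/f) = 32 - 4/f)
F(-7, 0)*(134 + h(-6, -1)) = √(0² + (-7)²)*(134 + (32 - 4/(-6))) = √(0 + 49)*(134 + (32 - 4*(-⅙))) = √49*(134 + (32 + ⅔)) = 7*(134 + 98/3) = 7*(500/3) = 3500/3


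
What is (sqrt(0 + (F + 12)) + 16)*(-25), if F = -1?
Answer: -400 - 25*sqrt(11) ≈ -482.92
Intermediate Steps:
(sqrt(0 + (F + 12)) + 16)*(-25) = (sqrt(0 + (-1 + 12)) + 16)*(-25) = (sqrt(0 + 11) + 16)*(-25) = (sqrt(11) + 16)*(-25) = (16 + sqrt(11))*(-25) = -400 - 25*sqrt(11)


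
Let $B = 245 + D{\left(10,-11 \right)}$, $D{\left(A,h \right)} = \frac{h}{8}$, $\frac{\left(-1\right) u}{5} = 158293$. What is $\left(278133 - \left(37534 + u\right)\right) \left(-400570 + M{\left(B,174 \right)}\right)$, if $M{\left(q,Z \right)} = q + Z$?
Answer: $-412982860752$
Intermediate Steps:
$u = -791465$ ($u = \left(-5\right) 158293 = -791465$)
$D{\left(A,h \right)} = \frac{h}{8}$ ($D{\left(A,h \right)} = h \frac{1}{8} = \frac{h}{8}$)
$B = \frac{1949}{8}$ ($B = 245 + \frac{1}{8} \left(-11\right) = 245 - \frac{11}{8} = \frac{1949}{8} \approx 243.63$)
$M{\left(q,Z \right)} = Z + q$
$\left(278133 - \left(37534 + u\right)\right) \left(-400570 + M{\left(B,174 \right)}\right) = \left(278133 + \left(\left(36715 - 74249\right) - -791465\right)\right) \left(-400570 + \left(174 + \frac{1949}{8}\right)\right) = \left(278133 + \left(-37534 + 791465\right)\right) \left(-400570 + \frac{3341}{8}\right) = \left(278133 + 753931\right) \left(- \frac{3201219}{8}\right) = 1032064 \left(- \frac{3201219}{8}\right) = -412982860752$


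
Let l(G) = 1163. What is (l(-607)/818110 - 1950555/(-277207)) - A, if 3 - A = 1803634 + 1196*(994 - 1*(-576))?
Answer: 834879796805701061/226785818770 ≈ 3.6814e+6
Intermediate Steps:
A = -3681351 (A = 3 - (1803634 + 1196*(994 - 1*(-576))) = 3 - (1803634 + 1196*(994 + 576)) = 3 - (1803634 + 1196*1570) = 3 - (1803634 + 1877720) = 3 - 1*3681354 = 3 - 3681354 = -3681351)
(l(-607)/818110 - 1950555/(-277207)) - A = (1163/818110 - 1950555/(-277207)) - 1*(-3681351) = (1163*(1/818110) - 1950555*(-1/277207)) + 3681351 = (1163/818110 + 1950555/277207) + 3681351 = 1596090942791/226785818770 + 3681351 = 834879796805701061/226785818770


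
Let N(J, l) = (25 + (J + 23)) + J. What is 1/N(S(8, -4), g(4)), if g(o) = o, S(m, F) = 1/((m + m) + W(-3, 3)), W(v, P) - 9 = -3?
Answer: 11/529 ≈ 0.020794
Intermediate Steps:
W(v, P) = 6 (W(v, P) = 9 - 3 = 6)
S(m, F) = 1/(6 + 2*m) (S(m, F) = 1/((m + m) + 6) = 1/(2*m + 6) = 1/(6 + 2*m))
N(J, l) = 48 + 2*J (N(J, l) = (25 + (23 + J)) + J = (48 + J) + J = 48 + 2*J)
1/N(S(8, -4), g(4)) = 1/(48 + 2*(1/(2*(3 + 8)))) = 1/(48 + 2*((½)/11)) = 1/(48 + 2*((½)*(1/11))) = 1/(48 + 2*(1/22)) = 1/(48 + 1/11) = 1/(529/11) = 11/529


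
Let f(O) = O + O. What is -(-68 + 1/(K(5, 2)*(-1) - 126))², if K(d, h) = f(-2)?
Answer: -68840209/14884 ≈ -4625.1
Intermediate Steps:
f(O) = 2*O
K(d, h) = -4 (K(d, h) = 2*(-2) = -4)
-(-68 + 1/(K(5, 2)*(-1) - 126))² = -(-68 + 1/(-4*(-1) - 126))² = -(-68 + 1/(4 - 126))² = -(-68 + 1/(-122))² = -(-68 - 1/122)² = -(-8297/122)² = -1*68840209/14884 = -68840209/14884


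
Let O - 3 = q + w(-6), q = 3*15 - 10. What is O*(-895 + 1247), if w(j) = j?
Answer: 11264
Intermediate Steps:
q = 35 (q = 45 - 10 = 35)
O = 32 (O = 3 + (35 - 6) = 3 + 29 = 32)
O*(-895 + 1247) = 32*(-895 + 1247) = 32*352 = 11264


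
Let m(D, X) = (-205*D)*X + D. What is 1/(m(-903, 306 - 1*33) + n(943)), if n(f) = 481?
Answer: 1/50535973 ≈ 1.9788e-8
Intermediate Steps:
m(D, X) = D - 205*D*X (m(D, X) = -205*D*X + D = D - 205*D*X)
1/(m(-903, 306 - 1*33) + n(943)) = 1/(-903*(1 - 205*(306 - 1*33)) + 481) = 1/(-903*(1 - 205*(306 - 33)) + 481) = 1/(-903*(1 - 205*273) + 481) = 1/(-903*(1 - 55965) + 481) = 1/(-903*(-55964) + 481) = 1/(50535492 + 481) = 1/50535973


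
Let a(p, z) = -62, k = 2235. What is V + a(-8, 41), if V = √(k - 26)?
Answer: -15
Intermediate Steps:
V = 47 (V = √(2235 - 26) = √2209 = 47)
V + a(-8, 41) = 47 - 62 = -15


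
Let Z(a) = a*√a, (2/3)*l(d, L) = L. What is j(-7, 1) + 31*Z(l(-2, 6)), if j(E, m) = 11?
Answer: 848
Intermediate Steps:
l(d, L) = 3*L/2
Z(a) = a^(3/2)
j(-7, 1) + 31*Z(l(-2, 6)) = 11 + 31*((3/2)*6)^(3/2) = 11 + 31*9^(3/2) = 11 + 31*27 = 11 + 837 = 848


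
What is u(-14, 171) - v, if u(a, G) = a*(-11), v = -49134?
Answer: 49288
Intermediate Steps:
u(a, G) = -11*a
u(-14, 171) - v = -11*(-14) - 1*(-49134) = 154 + 49134 = 49288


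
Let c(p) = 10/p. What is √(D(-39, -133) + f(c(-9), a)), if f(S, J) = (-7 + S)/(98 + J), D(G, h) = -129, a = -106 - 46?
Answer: I*√375726/54 ≈ 11.351*I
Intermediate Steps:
a = -152
f(S, J) = (-7 + S)/(98 + J)
√(D(-39, -133) + f(c(-9), a)) = √(-129 + (-7 + 10/(-9))/(98 - 152)) = √(-129 + (-7 + 10*(-⅑))/(-54)) = √(-129 - (-7 - 10/9)/54) = √(-129 - 1/54*(-73/9)) = √(-129 + 73/486) = √(-62621/486) = I*√375726/54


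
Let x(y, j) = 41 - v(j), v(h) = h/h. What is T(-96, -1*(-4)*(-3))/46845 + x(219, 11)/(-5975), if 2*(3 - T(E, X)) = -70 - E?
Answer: -77342/11195955 ≈ -0.0069080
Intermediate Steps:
v(h) = 1
T(E, X) = 38 + E/2 (T(E, X) = 3 - (-70 - E)/2 = 3 + (35 + E/2) = 38 + E/2)
x(y, j) = 40 (x(y, j) = 41 - 1*1 = 41 - 1 = 40)
T(-96, -1*(-4)*(-3))/46845 + x(219, 11)/(-5975) = (38 + (1/2)*(-96))/46845 + 40/(-5975) = (38 - 48)*(1/46845) + 40*(-1/5975) = -10*1/46845 - 8/1195 = -2/9369 - 8/1195 = -77342/11195955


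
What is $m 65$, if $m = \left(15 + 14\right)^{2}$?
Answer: $54665$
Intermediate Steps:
$m = 841$ ($m = 29^{2} = 841$)
$m 65 = 841 \cdot 65 = 54665$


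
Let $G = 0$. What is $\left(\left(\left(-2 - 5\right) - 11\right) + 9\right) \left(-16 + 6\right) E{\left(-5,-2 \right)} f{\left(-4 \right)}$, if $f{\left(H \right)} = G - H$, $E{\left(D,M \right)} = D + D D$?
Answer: $7200$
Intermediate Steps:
$E{\left(D,M \right)} = D + D^{2}$
$f{\left(H \right)} = - H$ ($f{\left(H \right)} = 0 - H = - H$)
$\left(\left(\left(-2 - 5\right) - 11\right) + 9\right) \left(-16 + 6\right) E{\left(-5,-2 \right)} f{\left(-4 \right)} = \left(\left(\left(-2 - 5\right) - 11\right) + 9\right) \left(-16 + 6\right) \left(- 5 \left(1 - 5\right)\right) \left(\left(-1\right) \left(-4\right)\right) = \left(\left(-7 - 11\right) + 9\right) \left(-10\right) \left(\left(-5\right) \left(-4\right)\right) 4 = \left(-18 + 9\right) \left(-10\right) 20 \cdot 4 = \left(-9\right) \left(-10\right) 20 \cdot 4 = 90 \cdot 20 \cdot 4 = 1800 \cdot 4 = 7200$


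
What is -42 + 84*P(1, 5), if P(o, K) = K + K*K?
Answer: 2478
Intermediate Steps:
P(o, K) = K + K²
-42 + 84*P(1, 5) = -42 + 84*(5*(1 + 5)) = -42 + 84*(5*6) = -42 + 84*30 = -42 + 2520 = 2478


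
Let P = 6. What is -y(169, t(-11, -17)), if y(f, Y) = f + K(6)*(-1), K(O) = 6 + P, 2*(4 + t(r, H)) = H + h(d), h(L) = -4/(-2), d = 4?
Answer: -157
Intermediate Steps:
h(L) = 2 (h(L) = -4*(-1/2) = 2)
t(r, H) = -3 + H/2 (t(r, H) = -4 + (H + 2)/2 = -4 + (2 + H)/2 = -4 + (1 + H/2) = -3 + H/2)
K(O) = 12 (K(O) = 6 + 6 = 12)
y(f, Y) = -12 + f (y(f, Y) = f + 12*(-1) = f - 12 = -12 + f)
-y(169, t(-11, -17)) = -(-12 + 169) = -1*157 = -157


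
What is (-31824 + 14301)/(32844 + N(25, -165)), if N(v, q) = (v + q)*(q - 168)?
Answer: -531/2408 ≈ -0.22052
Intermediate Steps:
N(v, q) = (-168 + q)*(q + v) (N(v, q) = (q + v)*(-168 + q) = (-168 + q)*(q + v))
(-31824 + 14301)/(32844 + N(25, -165)) = (-31824 + 14301)/(32844 + ((-165)**2 - 168*(-165) - 168*25 - 165*25)) = -17523/(32844 + (27225 + 27720 - 4200 - 4125)) = -17523/(32844 + 46620) = -17523/79464 = -17523*1/79464 = -531/2408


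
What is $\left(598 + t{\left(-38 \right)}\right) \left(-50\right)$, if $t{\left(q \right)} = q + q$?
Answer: $-26100$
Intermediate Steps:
$t{\left(q \right)} = 2 q$
$\left(598 + t{\left(-38 \right)}\right) \left(-50\right) = \left(598 + 2 \left(-38\right)\right) \left(-50\right) = \left(598 - 76\right) \left(-50\right) = 522 \left(-50\right) = -26100$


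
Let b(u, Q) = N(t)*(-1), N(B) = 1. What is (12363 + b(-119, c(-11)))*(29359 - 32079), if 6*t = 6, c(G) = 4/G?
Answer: -33624640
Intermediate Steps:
t = 1 (t = (⅙)*6 = 1)
b(u, Q) = -1 (b(u, Q) = 1*(-1) = -1)
(12363 + b(-119, c(-11)))*(29359 - 32079) = (12363 - 1)*(29359 - 32079) = 12362*(-2720) = -33624640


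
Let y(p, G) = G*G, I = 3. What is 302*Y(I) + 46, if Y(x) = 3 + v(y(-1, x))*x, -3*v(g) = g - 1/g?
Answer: -15592/9 ≈ -1732.4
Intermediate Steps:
y(p, G) = G**2
v(g) = -g/3 + 1/(3*g) (v(g) = -(g - 1/g)/3 = -g/3 + 1/(3*g))
Y(x) = 3 + (1 - x**4)/(3*x) (Y(x) = 3 + ((1 - (x**2)**2)/(3*(x**2)))*x = 3 + ((1 - x**4)/(3*x**2))*x = 3 + (1 - x**4)/(3*x))
302*Y(I) + 46 = 302*((1/3)*(1 - 1*3**4 + 9*3)/3) + 46 = 302*((1/3)*(1/3)*(1 - 1*81 + 27)) + 46 = 302*((1/3)*(1/3)*(1 - 81 + 27)) + 46 = 302*((1/3)*(1/3)*(-53)) + 46 = 302*(-53/9) + 46 = -16006/9 + 46 = -15592/9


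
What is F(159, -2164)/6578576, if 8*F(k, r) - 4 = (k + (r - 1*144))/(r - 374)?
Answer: 12301/133571407104 ≈ 9.2093e-8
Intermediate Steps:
F(k, r) = ½ + (-144 + k + r)/(8*(-374 + r)) (F(k, r) = ½ + ((k + (r - 1*144))/(r - 374))/8 = ½ + ((k + (r - 144))/(-374 + r))/8 = ½ + ((k + (-144 + r))/(-374 + r))/8 = ½ + ((-144 + k + r)/(-374 + r))/8 = ½ + (-144 + k + r)/(8*(-374 + r)))
F(159, -2164)/6578576 = ((-1640 + 159 + 5*(-2164))/(8*(-374 - 2164)))/6578576 = ((⅛)*(-1640 + 159 - 10820)/(-2538))*(1/6578576) = ((⅛)*(-1/2538)*(-12301))*(1/6578576) = (12301/20304)*(1/6578576) = 12301/133571407104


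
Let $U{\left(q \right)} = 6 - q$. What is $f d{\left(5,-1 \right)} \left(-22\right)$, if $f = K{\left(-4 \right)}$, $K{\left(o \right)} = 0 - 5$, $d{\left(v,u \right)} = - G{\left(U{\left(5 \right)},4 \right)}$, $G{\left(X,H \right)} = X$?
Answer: $-110$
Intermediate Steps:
$d{\left(v,u \right)} = -1$ ($d{\left(v,u \right)} = - (6 - 5) = \left(-1\right) 1 = -1$)
$K{\left(o \right)} = -5$ ($K{\left(o \right)} = 0 - 5 = -5$)
$f = -5$
$f d{\left(5,-1 \right)} \left(-22\right) = \left(-5\right) \left(-1\right) \left(-22\right) = 5 \left(-22\right) = -110$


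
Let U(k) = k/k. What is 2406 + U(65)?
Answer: 2407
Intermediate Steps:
U(k) = 1
2406 + U(65) = 2406 + 1 = 2407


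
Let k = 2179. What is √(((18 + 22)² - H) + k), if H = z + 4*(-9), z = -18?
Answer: √3833 ≈ 61.911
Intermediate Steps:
H = -54 (H = -18 + 4*(-9) = -18 - 36 = -54)
√(((18 + 22)² - H) + k) = √(((18 + 22)² - 1*(-54)) + 2179) = √((40² + 54) + 2179) = √((1600 + 54) + 2179) = √(1654 + 2179) = √3833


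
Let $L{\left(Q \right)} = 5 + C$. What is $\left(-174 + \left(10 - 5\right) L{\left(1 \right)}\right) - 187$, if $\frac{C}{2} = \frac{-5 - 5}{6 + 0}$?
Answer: $- \frac{1058}{3} \approx -352.67$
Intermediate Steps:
$C = - \frac{10}{3}$ ($C = 2 \frac{-5 - 5}{6 + 0} = 2 \left(- \frac{10}{6}\right) = 2 \left(\left(-10\right) \frac{1}{6}\right) = 2 \left(- \frac{5}{3}\right) = - \frac{10}{3} \approx -3.3333$)
$L{\left(Q \right)} = \frac{5}{3}$ ($L{\left(Q \right)} = 5 - \frac{10}{3} = \frac{5}{3}$)
$\left(-174 + \left(10 - 5\right) L{\left(1 \right)}\right) - 187 = \left(-174 + \left(10 - 5\right) \frac{5}{3}\right) - 187 = \left(-174 + 5 \cdot \frac{5}{3}\right) - 187 = \left(-174 + \frac{25}{3}\right) - 187 = - \frac{497}{3} - 187 = - \frac{1058}{3}$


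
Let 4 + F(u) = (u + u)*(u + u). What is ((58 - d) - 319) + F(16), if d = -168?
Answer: 927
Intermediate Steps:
F(u) = -4 + 4*u**2 (F(u) = -4 + (u + u)*(u + u) = -4 + (2*u)*(2*u) = -4 + 4*u**2)
((58 - d) - 319) + F(16) = ((58 - 1*(-168)) - 319) + (-4 + 4*16**2) = ((58 + 168) - 319) + (-4 + 4*256) = (226 - 319) + (-4 + 1024) = -93 + 1020 = 927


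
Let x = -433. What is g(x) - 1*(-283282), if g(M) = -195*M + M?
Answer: 367284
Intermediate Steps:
g(M) = -194*M
g(x) - 1*(-283282) = -194*(-433) - 1*(-283282) = 84002 + 283282 = 367284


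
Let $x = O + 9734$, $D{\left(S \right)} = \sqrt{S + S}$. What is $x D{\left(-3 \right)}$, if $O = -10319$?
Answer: $- 585 i \sqrt{6} \approx - 1433.0 i$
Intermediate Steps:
$D{\left(S \right)} = \sqrt{2} \sqrt{S}$ ($D{\left(S \right)} = \sqrt{2 S} = \sqrt{2} \sqrt{S}$)
$x = -585$ ($x = -10319 + 9734 = -585$)
$x D{\left(-3 \right)} = - 585 \sqrt{2} \sqrt{-3} = - 585 \sqrt{2} i \sqrt{3} = - 585 i \sqrt{6}$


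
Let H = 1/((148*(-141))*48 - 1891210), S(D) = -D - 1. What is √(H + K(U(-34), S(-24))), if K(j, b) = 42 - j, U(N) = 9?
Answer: √276167756443034/2892874 ≈ 5.7446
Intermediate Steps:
S(D) = -1 - D
H = -1/2892874 (H = 1/(-20868*48 - 1891210) = 1/(-1001664 - 1891210) = 1/(-2892874) = -1/2892874 ≈ -3.4568e-7)
√(H + K(U(-34), S(-24))) = √(-1/2892874 + (42 - 1*9)) = √(-1/2892874 + (42 - 9)) = √(-1/2892874 + 33) = √(95464841/2892874) = √276167756443034/2892874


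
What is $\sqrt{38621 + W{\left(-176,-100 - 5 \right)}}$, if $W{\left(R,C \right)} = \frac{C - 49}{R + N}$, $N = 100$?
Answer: $\frac{15 \sqrt{247874}}{38} \approx 196.53$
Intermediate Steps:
$W{\left(R,C \right)} = \frac{-49 + C}{100 + R}$ ($W{\left(R,C \right)} = \frac{C - 49}{R + 100} = \frac{-49 + C}{100 + R}$)
$\sqrt{38621 + W{\left(-176,-100 - 5 \right)}} = \sqrt{38621 + \frac{-49 - 105}{100 - 176}} = \sqrt{38621 + \frac{-49 - 105}{-76}} = \sqrt{38621 - \frac{-49 - 105}{76}} = \sqrt{38621 - - \frac{77}{38}} = \sqrt{38621 + \frac{77}{38}} = \sqrt{\frac{1467675}{38}} = \frac{15 \sqrt{247874}}{38}$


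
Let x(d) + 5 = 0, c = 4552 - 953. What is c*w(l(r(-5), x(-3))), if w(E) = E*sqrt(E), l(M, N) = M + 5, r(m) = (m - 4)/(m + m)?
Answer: 212341*sqrt(590)/100 ≈ 51577.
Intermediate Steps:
r(m) = (-4 + m)/(2*m) (r(m) = (-4 + m)/((2*m)) = (-4 + m)*(1/(2*m)) = (-4 + m)/(2*m))
c = 3599
x(d) = -5 (x(d) = -5 + 0 = -5)
l(M, N) = 5 + M
w(E) = E**(3/2)
c*w(l(r(-5), x(-3))) = 3599*(5 + (1/2)*(-4 - 5)/(-5))**(3/2) = 3599*(5 + (1/2)*(-1/5)*(-9))**(3/2) = 3599*(5 + 9/10)**(3/2) = 3599*(59/10)**(3/2) = 3599*(59*sqrt(590)/100) = 212341*sqrt(590)/100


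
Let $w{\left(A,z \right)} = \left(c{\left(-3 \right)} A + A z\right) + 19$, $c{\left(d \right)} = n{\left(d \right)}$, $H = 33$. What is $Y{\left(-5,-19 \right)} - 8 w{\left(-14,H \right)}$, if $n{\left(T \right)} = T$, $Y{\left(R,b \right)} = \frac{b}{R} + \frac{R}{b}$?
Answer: $\frac{305146}{95} \approx 3212.1$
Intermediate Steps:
$Y{\left(R,b \right)} = \frac{R}{b} + \frac{b}{R}$
$c{\left(d \right)} = d$
$w{\left(A,z \right)} = 19 - 3 A + A z$ ($w{\left(A,z \right)} = \left(- 3 A + A z\right) + 19 = 19 - 3 A + A z$)
$Y{\left(-5,-19 \right)} - 8 w{\left(-14,H \right)} = \left(- \frac{5}{-19} - \frac{19}{-5}\right) - 8 \left(19 - -42 - 462\right) = \left(\left(-5\right) \left(- \frac{1}{19}\right) - - \frac{19}{5}\right) - 8 \left(19 + 42 - 462\right) = \left(\frac{5}{19} + \frac{19}{5}\right) - -3208 = \frac{386}{95} + 3208 = \frac{305146}{95}$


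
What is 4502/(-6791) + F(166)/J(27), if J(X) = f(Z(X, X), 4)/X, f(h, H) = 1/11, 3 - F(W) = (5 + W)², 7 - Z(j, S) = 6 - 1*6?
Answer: -58970916128/6791 ≈ -8.6837e+6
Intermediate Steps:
Z(j, S) = 7 (Z(j, S) = 7 - (6 - 1*6) = 7 - (6 - 6) = 7 - 1*0 = 7 + 0 = 7)
F(W) = 3 - (5 + W)²
f(h, H) = 1/11
J(X) = 1/(11*X)
4502/(-6791) + F(166)/J(27) = 4502/(-6791) + (3 - (5 + 166)²)/(((1/11)/27)) = 4502*(-1/6791) + (3 - 1*171²)/(((1/11)*(1/27))) = -4502/6791 + (3 - 1*29241)/(1/297) = -4502/6791 + (3 - 29241)*297 = -4502/6791 - 29238*297 = -4502/6791 - 8683686 = -58970916128/6791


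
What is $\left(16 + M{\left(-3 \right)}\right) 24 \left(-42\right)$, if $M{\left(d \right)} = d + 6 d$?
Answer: $5040$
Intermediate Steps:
$M{\left(d \right)} = 7 d$
$\left(16 + M{\left(-3 \right)}\right) 24 \left(-42\right) = \left(16 + 7 \left(-3\right)\right) 24 \left(-42\right) = \left(16 - 21\right) 24 \left(-42\right) = \left(-5\right) 24 \left(-42\right) = \left(-120\right) \left(-42\right) = 5040$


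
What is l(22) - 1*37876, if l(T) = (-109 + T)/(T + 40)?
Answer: -2348399/62 ≈ -37877.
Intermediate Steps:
l(T) = (-109 + T)/(40 + T)
l(22) - 1*37876 = (-109 + 22)/(40 + 22) - 1*37876 = -87/62 - 37876 = -2348399/62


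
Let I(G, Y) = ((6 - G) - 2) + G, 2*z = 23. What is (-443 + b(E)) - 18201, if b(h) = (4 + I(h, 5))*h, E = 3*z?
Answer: -18368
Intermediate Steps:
z = 23/2 (z = (½)*23 = 23/2 ≈ 11.500)
I(G, Y) = 4 (I(G, Y) = (4 - G) + G = 4)
E = 69/2 (E = 3*(23/2) = 69/2 ≈ 34.500)
b(h) = 8*h (b(h) = (4 + 4)*h = 8*h)
(-443 + b(E)) - 18201 = (-443 + 8*(69/2)) - 18201 = (-443 + 276) - 18201 = -167 - 18201 = -18368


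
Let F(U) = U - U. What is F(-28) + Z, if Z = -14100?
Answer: -14100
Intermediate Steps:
F(U) = 0
F(-28) + Z = 0 - 14100 = -14100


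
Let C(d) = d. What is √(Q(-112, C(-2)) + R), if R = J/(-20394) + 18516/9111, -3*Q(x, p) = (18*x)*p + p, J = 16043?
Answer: I*√572048440747190726/20645526 ≈ 36.635*I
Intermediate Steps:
Q(x, p) = -p/3 - 6*p*x (Q(x, p) = -((18*x)*p + p)/3 = -(18*p*x + p)/3 = -(p + 18*p*x)/3 = -p/3 - 6*p*x)
R = 77149177/61936578 (R = 16043/(-20394) + 18516/9111 = 16043*(-1/20394) + 18516*(1/9111) = -16043/20394 + 6172/3037 = 77149177/61936578 ≈ 1.2456)
√(Q(-112, C(-2)) + R) = √(-⅓*(-2)*(1 + 18*(-112)) + 77149177/61936578) = √(-⅓*(-2)*(1 - 2016) + 77149177/61936578) = √(-⅓*(-2)*(-2015) + 77149177/61936578) = √(-4030/3 + 77149177/61936578) = √(-83124320603/61936578) = I*√572048440747190726/20645526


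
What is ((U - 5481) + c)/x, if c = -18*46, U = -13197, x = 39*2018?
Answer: -3251/13117 ≈ -0.24785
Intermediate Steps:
x = 78702
c = -828
((U - 5481) + c)/x = ((-13197 - 5481) - 828)/78702 = (-18678 - 828)*(1/78702) = -19506*1/78702 = -3251/13117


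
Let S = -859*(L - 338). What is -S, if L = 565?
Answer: 194993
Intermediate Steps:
S = -194993 (S = -859*(565 - 338) = -859*227 = -194993)
-S = -1*(-194993) = 194993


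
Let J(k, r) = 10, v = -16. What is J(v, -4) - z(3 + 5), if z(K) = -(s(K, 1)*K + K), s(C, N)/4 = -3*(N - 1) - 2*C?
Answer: -494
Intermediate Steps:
s(C, N) = 12 - 12*N - 8*C (s(C, N) = 4*(-3*(N - 1) - 2*C) = 4*(-3*(-1 + N) - 2*C) = 4*((3 - 3*N) - 2*C) = 4*(3 - 3*N - 2*C) = 12 - 12*N - 8*C)
z(K) = -K + 8*K² (z(K) = -((12 - 12*1 - 8*K)*K + K) = -((12 - 12 - 8*K)*K + K) = -((-8*K)*K + K) = -(-8*K² + K) = -(K - 8*K²) = -K + 8*K²)
J(v, -4) - z(3 + 5) = 10 - (3 + 5)*(-1 + 8*(3 + 5)) = 10 - 8*(-1 + 8*8) = 10 - 8*(-1 + 64) = 10 - 8*63 = 10 - 1*504 = 10 - 504 = -494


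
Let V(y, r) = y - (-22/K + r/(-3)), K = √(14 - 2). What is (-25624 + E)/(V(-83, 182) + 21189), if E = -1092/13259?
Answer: -64722319374000/53463597936983 + 11211740364*√3/53463597936983 ≈ -1.2102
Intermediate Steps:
K = 2*√3 (K = √12 = 2*√3 ≈ 3.4641)
E = -1092/13259 (E = -1092*1/13259 = -1092/13259 ≈ -0.082359)
V(y, r) = y + r/3 + 11*√3/3 (V(y, r) = y - (-22*√3/6 + r/(-3)) = y - (-11*√3/3 + r*(-⅓)) = y - (-11*√3/3 - r/3) = y + (r/3 + 11*√3/3) = y + r/3 + 11*√3/3)
(-25624 + E)/(V(-83, 182) + 21189) = (-25624 - 1092/13259)/((-83 + (⅓)*182 + 11*√3/3) + 21189) = -339749708/(13259*((-83 + 182/3 + 11*√3/3) + 21189)) = -339749708/(13259*((-67/3 + 11*√3/3) + 21189)) = -339749708/(13259*(63500/3 + 11*√3/3))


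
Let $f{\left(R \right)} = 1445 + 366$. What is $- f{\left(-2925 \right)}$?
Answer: $-1811$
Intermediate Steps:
$f{\left(R \right)} = 1811$
$- f{\left(-2925 \right)} = \left(-1\right) 1811 = -1811$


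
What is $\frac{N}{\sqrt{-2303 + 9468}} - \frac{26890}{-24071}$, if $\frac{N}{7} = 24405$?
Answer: $\frac{26890}{24071} + \frac{34167 \sqrt{7165}}{1433} \approx 2019.3$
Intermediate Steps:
$N = 170835$ ($N = 7 \cdot 24405 = 170835$)
$\frac{N}{\sqrt{-2303 + 9468}} - \frac{26890}{-24071} = \frac{170835}{\sqrt{-2303 + 9468}} - \frac{26890}{-24071} = \frac{170835}{\sqrt{7165}} - - \frac{26890}{24071} = 170835 \frac{\sqrt{7165}}{7165} + \frac{26890}{24071} = \frac{34167 \sqrt{7165}}{1433} + \frac{26890}{24071} = \frac{26890}{24071} + \frac{34167 \sqrt{7165}}{1433}$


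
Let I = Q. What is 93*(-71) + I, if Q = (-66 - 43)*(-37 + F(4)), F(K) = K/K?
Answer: -2679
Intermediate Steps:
F(K) = 1
Q = 3924 (Q = (-66 - 43)*(-37 + 1) = -109*(-36) = 3924)
I = 3924
93*(-71) + I = 93*(-71) + 3924 = -6603 + 3924 = -2679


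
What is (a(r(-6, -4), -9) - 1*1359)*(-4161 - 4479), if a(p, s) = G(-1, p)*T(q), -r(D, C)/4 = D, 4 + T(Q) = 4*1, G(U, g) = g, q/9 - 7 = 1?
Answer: 11741760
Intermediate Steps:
q = 72 (q = 63 + 9*1 = 63 + 9 = 72)
T(Q) = 0 (T(Q) = -4 + 4*1 = -4 + 4 = 0)
r(D, C) = -4*D
a(p, s) = 0 (a(p, s) = p*0 = 0)
(a(r(-6, -4), -9) - 1*1359)*(-4161 - 4479) = (0 - 1*1359)*(-4161 - 4479) = (0 - 1359)*(-8640) = -1359*(-8640) = 11741760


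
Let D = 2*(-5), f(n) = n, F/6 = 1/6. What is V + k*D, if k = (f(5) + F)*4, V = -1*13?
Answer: -253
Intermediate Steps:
F = 1 (F = 6/6 = 6*(⅙) = 1)
V = -13
D = -10
k = 24 (k = (5 + 1)*4 = 6*4 = 24)
V + k*D = -13 + 24*(-10) = -13 - 240 = -253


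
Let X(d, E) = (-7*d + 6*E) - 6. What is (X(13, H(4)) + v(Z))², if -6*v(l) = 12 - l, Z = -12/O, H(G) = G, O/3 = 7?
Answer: 2486929/441 ≈ 5639.3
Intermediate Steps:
O = 21 (O = 3*7 = 21)
X(d, E) = -6 - 7*d + 6*E
Z = -4/7 (Z = -12/21 = -12*1/21 = -4/7 ≈ -0.57143)
v(l) = -2 + l/6 (v(l) = -(12 - l)/6 = -2 + l/6)
(X(13, H(4)) + v(Z))² = ((-6 - 7*13 + 6*4) + (-2 + (⅙)*(-4/7)))² = ((-6 - 91 + 24) + (-2 - 2/21))² = (-73 - 44/21)² = (-1577/21)² = 2486929/441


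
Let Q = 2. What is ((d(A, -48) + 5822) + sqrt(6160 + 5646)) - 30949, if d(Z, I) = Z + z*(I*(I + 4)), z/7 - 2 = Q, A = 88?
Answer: 34097 + sqrt(11806) ≈ 34206.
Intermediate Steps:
z = 28 (z = 14 + 7*2 = 14 + 14 = 28)
d(Z, I) = Z + 28*I*(4 + I) (d(Z, I) = Z + 28*(I*(I + 4)) = Z + 28*(I*(4 + I)) = Z + 28*I*(4 + I))
((d(A, -48) + 5822) + sqrt(6160 + 5646)) - 30949 = (((88 + 28*(-48)**2 + 112*(-48)) + 5822) + sqrt(6160 + 5646)) - 30949 = (((88 + 28*2304 - 5376) + 5822) + sqrt(11806)) - 30949 = (((88 + 64512 - 5376) + 5822) + sqrt(11806)) - 30949 = ((59224 + 5822) + sqrt(11806)) - 30949 = (65046 + sqrt(11806)) - 30949 = 34097 + sqrt(11806)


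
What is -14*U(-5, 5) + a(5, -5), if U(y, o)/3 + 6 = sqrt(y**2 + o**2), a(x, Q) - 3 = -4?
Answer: 251 - 210*sqrt(2) ≈ -45.985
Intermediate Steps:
a(x, Q) = -1 (a(x, Q) = 3 - 4 = -1)
U(y, o) = -18 + 3*sqrt(o**2 + y**2) (U(y, o) = -18 + 3*sqrt(y**2 + o**2) = -18 + 3*sqrt(o**2 + y**2))
-14*U(-5, 5) + a(5, -5) = -14*(-18 + 3*sqrt(5**2 + (-5)**2)) - 1 = -14*(-18 + 3*sqrt(25 + 25)) - 1 = -14*(-18 + 3*sqrt(50)) - 1 = -14*(-18 + 3*(5*sqrt(2))) - 1 = -14*(-18 + 15*sqrt(2)) - 1 = (252 - 210*sqrt(2)) - 1 = 251 - 210*sqrt(2)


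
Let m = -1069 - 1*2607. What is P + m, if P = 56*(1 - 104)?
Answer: -9444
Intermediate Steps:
m = -3676 (m = -1069 - 2607 = -3676)
P = -5768 (P = 56*(-103) = -5768)
P + m = -5768 - 3676 = -9444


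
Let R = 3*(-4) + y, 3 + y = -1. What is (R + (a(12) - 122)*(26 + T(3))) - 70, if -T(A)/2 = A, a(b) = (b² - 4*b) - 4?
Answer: -686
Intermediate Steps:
y = -4 (y = -3 - 1 = -4)
R = -16 (R = 3*(-4) - 4 = -12 - 4 = -16)
a(b) = -4 + b² - 4*b
T(A) = -2*A
(R + (a(12) - 122)*(26 + T(3))) - 70 = (-16 + ((-4 + 12² - 4*12) - 122)*(26 - 2*3)) - 70 = (-16 + ((-4 + 144 - 48) - 122)*(26 - 6)) - 70 = (-16 + (92 - 122)*20) - 70 = (-16 - 30*20) - 70 = (-16 - 600) - 70 = -616 - 70 = -686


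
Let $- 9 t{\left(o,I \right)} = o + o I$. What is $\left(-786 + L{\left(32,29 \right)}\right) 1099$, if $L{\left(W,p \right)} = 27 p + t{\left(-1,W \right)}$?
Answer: $\frac{2198}{3} \approx 732.67$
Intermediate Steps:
$t{\left(o,I \right)} = - \frac{o}{9} - \frac{I o}{9}$ ($t{\left(o,I \right)} = - \frac{o + o I}{9} = - \frac{o + I o}{9} = - \frac{o}{9} - \frac{I o}{9}$)
$L{\left(W,p \right)} = \frac{1}{9} + 27 p + \frac{W}{9}$ ($L{\left(W,p \right)} = 27 p - - \frac{1 + W}{9} = 27 p + \left(\frac{1}{9} + \frac{W}{9}\right) = \frac{1}{9} + 27 p + \frac{W}{9}$)
$\left(-786 + L{\left(32,29 \right)}\right) 1099 = \left(-786 + \left(\frac{1}{9} + 27 \cdot 29 + \frac{1}{9} \cdot 32\right)\right) 1099 = \left(-786 + \left(\frac{1}{9} + 783 + \frac{32}{9}\right)\right) 1099 = \left(-786 + \frac{2360}{3}\right) 1099 = \frac{2}{3} \cdot 1099 = \frac{2198}{3}$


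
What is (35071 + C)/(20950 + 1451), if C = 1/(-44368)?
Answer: 518676709/331295856 ≈ 1.5656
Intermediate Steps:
C = -1/44368 ≈ -2.2539e-5
(35071 + C)/(20950 + 1451) = (35071 - 1/44368)/(20950 + 1451) = (1556030127/44368)/22401 = (1556030127/44368)*(1/22401) = 518676709/331295856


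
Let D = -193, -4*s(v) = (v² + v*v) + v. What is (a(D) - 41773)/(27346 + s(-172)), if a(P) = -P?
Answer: -13860/4199 ≈ -3.3008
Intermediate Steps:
s(v) = -v²/2 - v/4 (s(v) = -((v² + v*v) + v)/4 = -((v² + v²) + v)/4 = -(2*v² + v)/4 = -(v + 2*v²)/4 = -v²/2 - v/4)
(a(D) - 41773)/(27346 + s(-172)) = (-1*(-193) - 41773)/(27346 - ¼*(-172)*(1 + 2*(-172))) = (193 - 41773)/(27346 - ¼*(-172)*(1 - 344)) = -41580/(27346 - ¼*(-172)*(-343)) = -41580/(27346 - 14749) = -41580/12597 = -41580*1/12597 = -13860/4199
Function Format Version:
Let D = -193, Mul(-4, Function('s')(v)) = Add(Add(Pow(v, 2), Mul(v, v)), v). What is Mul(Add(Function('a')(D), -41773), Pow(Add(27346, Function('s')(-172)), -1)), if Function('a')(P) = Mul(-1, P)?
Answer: Rational(-13860, 4199) ≈ -3.3008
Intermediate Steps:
Function('s')(v) = Add(Mul(Rational(-1, 2), Pow(v, 2)), Mul(Rational(-1, 4), v)) (Function('s')(v) = Mul(Rational(-1, 4), Add(Add(Pow(v, 2), Mul(v, v)), v)) = Mul(Rational(-1, 4), Add(Add(Pow(v, 2), Pow(v, 2)), v)) = Mul(Rational(-1, 4), Add(Mul(2, Pow(v, 2)), v)) = Mul(Rational(-1, 4), Add(v, Mul(2, Pow(v, 2)))) = Add(Mul(Rational(-1, 2), Pow(v, 2)), Mul(Rational(-1, 4), v)))
Mul(Add(Function('a')(D), -41773), Pow(Add(27346, Function('s')(-172)), -1)) = Mul(Add(Mul(-1, -193), -41773), Pow(Add(27346, Mul(Rational(-1, 4), -172, Add(1, Mul(2, -172)))), -1)) = Mul(Add(193, -41773), Pow(Add(27346, Mul(Rational(-1, 4), -172, Add(1, -344))), -1)) = Mul(-41580, Pow(Add(27346, Mul(Rational(-1, 4), -172, -343)), -1)) = Mul(-41580, Pow(Add(27346, -14749), -1)) = Mul(-41580, Pow(12597, -1)) = Mul(-41580, Rational(1, 12597)) = Rational(-13860, 4199)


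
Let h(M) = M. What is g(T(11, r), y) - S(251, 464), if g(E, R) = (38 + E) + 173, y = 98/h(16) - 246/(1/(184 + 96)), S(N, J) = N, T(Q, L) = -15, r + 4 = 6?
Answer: -55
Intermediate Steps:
r = 2 (r = -4 + 6 = 2)
y = -550991/8 (y = 98/16 - 246/(1/(184 + 96)) = 98*(1/16) - 246/(1/280) = 49/8 - 246/1/280 = 49/8 - 246*280 = 49/8 - 68880 = -550991/8 ≈ -68874.)
g(E, R) = 211 + E
g(T(11, r), y) - S(251, 464) = (211 - 15) - 1*251 = 196 - 251 = -55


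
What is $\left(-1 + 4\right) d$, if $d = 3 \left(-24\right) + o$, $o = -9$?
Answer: $-243$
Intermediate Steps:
$d = -81$ ($d = 3 \left(-24\right) - 9 = -72 - 9 = -81$)
$\left(-1 + 4\right) d = \left(-1 + 4\right) \left(-81\right) = 3 \left(-81\right) = -243$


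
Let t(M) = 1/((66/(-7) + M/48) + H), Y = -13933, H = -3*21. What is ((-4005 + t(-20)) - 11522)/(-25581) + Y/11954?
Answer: -1045187313349/1871161281606 ≈ -0.55858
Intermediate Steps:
H = -63
t(M) = 1/(-507/7 + M/48) (t(M) = 1/((66/(-7) + M/48) - 63) = 1/((66*(-⅐) + M*(1/48)) - 63) = 1/((-66/7 + M/48) - 63) = 1/(-507/7 + M/48))
((-4005 + t(-20)) - 11522)/(-25581) + Y/11954 = ((-4005 + 336/(-24336 + 7*(-20))) - 11522)/(-25581) - 13933/11954 = ((-4005 + 336/(-24336 - 140)) - 11522)*(-1/25581) - 13933*1/11954 = ((-4005 + 336/(-24476)) - 11522)*(-1/25581) - 13933/11954 = ((-4005 + 336*(-1/24476)) - 11522)*(-1/25581) - 13933/11954 = ((-4005 - 84/6119) - 11522)*(-1/25581) - 13933/11954 = (-24506679/6119 - 11522)*(-1/25581) - 13933/11954 = -95009797/6119*(-1/25581) - 13933/11954 = 95009797/156530139 - 13933/11954 = -1045187313349/1871161281606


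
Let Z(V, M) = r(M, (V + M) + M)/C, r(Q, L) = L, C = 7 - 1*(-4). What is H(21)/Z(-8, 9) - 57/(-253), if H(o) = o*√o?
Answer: 57/253 + 231*√21/10 ≈ 106.08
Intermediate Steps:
C = 11 (C = 7 + 4 = 11)
Z(V, M) = V/11 + 2*M/11 (Z(V, M) = ((V + M) + M)/11 = ((M + V) + M)*(1/11) = (V + 2*M)*(1/11) = V/11 + 2*M/11)
H(o) = o^(3/2)
H(21)/Z(-8, 9) - 57/(-253) = 21^(3/2)/((1/11)*(-8) + (2/11)*9) - 57/(-253) = (21*√21)/(-8/11 + 18/11) - 57*(-1/253) = (21*√21)/(10/11) + 57/253 = (21*√21)*(11/10) + 57/253 = 231*√21/10 + 57/253 = 57/253 + 231*√21/10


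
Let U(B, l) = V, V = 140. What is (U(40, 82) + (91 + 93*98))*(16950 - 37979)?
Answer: -196516005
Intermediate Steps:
U(B, l) = 140
(U(40, 82) + (91 + 93*98))*(16950 - 37979) = (140 + (91 + 93*98))*(16950 - 37979) = (140 + (91 + 9114))*(-21029) = (140 + 9205)*(-21029) = 9345*(-21029) = -196516005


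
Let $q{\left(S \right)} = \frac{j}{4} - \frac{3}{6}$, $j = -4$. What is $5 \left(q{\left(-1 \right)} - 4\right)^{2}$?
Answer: $\frac{605}{4} \approx 151.25$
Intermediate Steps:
$q{\left(S \right)} = - \frac{3}{2}$ ($q{\left(S \right)} = - \frac{4}{4} - \frac{3}{6} = \left(-4\right) \frac{1}{4} - \frac{1}{2} = -1 - \frac{1}{2} = - \frac{3}{2}$)
$5 \left(q{\left(-1 \right)} - 4\right)^{2} = 5 \left(- \frac{3}{2} - 4\right)^{2} = 5 \left(- \frac{11}{2}\right)^{2} = 5 \cdot \frac{121}{4} = \frac{605}{4}$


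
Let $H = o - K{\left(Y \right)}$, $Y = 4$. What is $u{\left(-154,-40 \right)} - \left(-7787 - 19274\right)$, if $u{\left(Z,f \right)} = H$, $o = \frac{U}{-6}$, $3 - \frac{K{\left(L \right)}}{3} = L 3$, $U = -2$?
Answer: $\frac{81265}{3} \approx 27088.0$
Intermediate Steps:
$K{\left(L \right)} = 9 - 9 L$ ($K{\left(L \right)} = 9 - 3 L 3 = 9 - 3 \cdot 3 L = 9 - 9 L$)
$o = \frac{1}{3}$ ($o = \frac{1}{-6} \left(-2\right) = \left(- \frac{1}{6}\right) \left(-2\right) = \frac{1}{3} \approx 0.33333$)
$H = \frac{82}{3}$ ($H = \frac{1}{3} - \left(9 - 36\right) = \frac{1}{3} - -27 = \frac{1}{3} + 27 = \frac{82}{3} \approx 27.333$)
$u{\left(Z,f \right)} = \frac{82}{3}$
$u{\left(-154,-40 \right)} - \left(-7787 - 19274\right) = \frac{82}{3} - \left(-7787 - 19274\right) = \frac{82}{3} - -27061 = \frac{82}{3} + 27061 = \frac{81265}{3}$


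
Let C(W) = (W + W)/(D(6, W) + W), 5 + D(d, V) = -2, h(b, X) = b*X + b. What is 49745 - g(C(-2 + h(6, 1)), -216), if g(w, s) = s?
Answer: 49961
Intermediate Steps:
h(b, X) = b + X*b (h(b, X) = X*b + b = b + X*b)
D(d, V) = -7 (D(d, V) = -5 - 2 = -7)
C(W) = 2*W/(-7 + W) (C(W) = (W + W)/(-7 + W) = (2*W)/(-7 + W) = 2*W/(-7 + W))
49745 - g(C(-2 + h(6, 1)), -216) = 49745 - 1*(-216) = 49745 + 216 = 49961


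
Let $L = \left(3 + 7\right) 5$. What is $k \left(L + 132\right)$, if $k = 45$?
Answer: $8190$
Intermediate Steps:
$L = 50$ ($L = 10 \cdot 5 = 50$)
$k \left(L + 132\right) = 45 \left(50 + 132\right) = 45 \cdot 182 = 8190$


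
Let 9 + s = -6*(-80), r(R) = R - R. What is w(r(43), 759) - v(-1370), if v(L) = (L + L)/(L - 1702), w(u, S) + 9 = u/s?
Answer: -7597/768 ≈ -9.8919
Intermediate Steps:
r(R) = 0
s = 471 (s = -9 - 6*(-80) = -9 + 480 = 471)
w(u, S) = -9 + u/471
v(L) = 2*L/(-1702 + L) (v(L) = (2*L)/(-1702 + L) = 2*L/(-1702 + L))
w(r(43), 759) - v(-1370) = (-9 + (1/471)*0) - 2*(-1370)/(-1702 - 1370) = (-9 + 0) - 2*(-1370)/(-3072) = -9 - 2*(-1370)*(-1)/3072 = -9 - 1*685/768 = -9 - 685/768 = -7597/768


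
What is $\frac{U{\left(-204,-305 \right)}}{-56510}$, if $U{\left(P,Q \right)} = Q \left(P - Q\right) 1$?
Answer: $\frac{6161}{11302} \approx 0.54513$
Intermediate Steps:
$U{\left(P,Q \right)} = Q \left(P - Q\right)$
$\frac{U{\left(-204,-305 \right)}}{-56510} = \frac{\left(-305\right) \left(-204 - -305\right)}{-56510} = - 305 \left(-204 + 305\right) \left(- \frac{1}{56510}\right) = \left(-305\right) 101 \left(- \frac{1}{56510}\right) = \left(-30805\right) \left(- \frac{1}{56510}\right) = \frac{6161}{11302}$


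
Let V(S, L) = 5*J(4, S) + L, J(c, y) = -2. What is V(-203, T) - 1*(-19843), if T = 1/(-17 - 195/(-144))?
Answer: 14894535/751 ≈ 19833.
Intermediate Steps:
T = -48/751 (T = 1/(-17 - 195*(-1/144)) = 1/(-17 + 65/48) = 1/(-751/48) = -48/751 ≈ -0.063915)
V(S, L) = -10 + L (V(S, L) = 5*(-2) + L = -10 + L)
V(-203, T) - 1*(-19843) = (-10 - 48/751) - 1*(-19843) = -7558/751 + 19843 = 14894535/751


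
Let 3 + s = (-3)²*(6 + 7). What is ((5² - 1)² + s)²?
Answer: 476100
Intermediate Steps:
s = 114 (s = -3 + (-3)²*(6 + 7) = -3 + 9*13 = -3 + 117 = 114)
((5² - 1)² + s)² = ((5² - 1)² + 114)² = ((25 - 1)² + 114)² = (24² + 114)² = (576 + 114)² = 690² = 476100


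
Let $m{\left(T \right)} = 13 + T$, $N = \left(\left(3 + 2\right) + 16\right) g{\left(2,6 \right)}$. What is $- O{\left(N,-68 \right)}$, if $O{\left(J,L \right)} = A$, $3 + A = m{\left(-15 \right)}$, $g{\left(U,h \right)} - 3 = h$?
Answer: $5$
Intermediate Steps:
$g{\left(U,h \right)} = 3 + h$
$N = 189$ ($N = \left(\left(3 + 2\right) + 16\right) \left(3 + 6\right) = \left(5 + 16\right) 9 = 21 \cdot 9 = 189$)
$A = -5$ ($A = -3 + \left(13 - 15\right) = -3 - 2 = -5$)
$O{\left(J,L \right)} = -5$
$- O{\left(N,-68 \right)} = \left(-1\right) \left(-5\right) = 5$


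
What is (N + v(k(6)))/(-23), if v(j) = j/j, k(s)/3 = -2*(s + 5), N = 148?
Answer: -149/23 ≈ -6.4783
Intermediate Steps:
k(s) = -30 - 6*s (k(s) = 3*(-2*(s + 5)) = 3*(-2*(5 + s)) = 3*(-10 - 2*s) = -30 - 6*s)
v(j) = 1
(N + v(k(6)))/(-23) = (148 + 1)/(-23) = -1/23*149 = -149/23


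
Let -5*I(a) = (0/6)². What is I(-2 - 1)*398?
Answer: 0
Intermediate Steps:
I(a) = 0 (I(a) = -(0/6)²/5 = -(0*(⅙))²/5 = -⅕*0² = -⅕*0 = 0)
I(-2 - 1)*398 = 0*398 = 0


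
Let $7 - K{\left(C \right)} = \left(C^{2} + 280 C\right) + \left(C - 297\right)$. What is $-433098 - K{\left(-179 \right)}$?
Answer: $-451660$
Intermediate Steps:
$K{\left(C \right)} = 304 - C^{2} - 281 C$ ($K{\left(C \right)} = 7 - \left(\left(C^{2} + 280 C\right) + \left(C - 297\right)\right) = 7 - \left(\left(C^{2} + 280 C\right) + \left(-297 + C\right)\right) = 7 - \left(-297 + C^{2} + 281 C\right) = 304 - C^{2} - 281 C$)
$-433098 - K{\left(-179 \right)} = -433098 - \left(304 - \left(-179\right)^{2} - -50299\right) = -433098 - \left(304 - 32041 + 50299\right) = -433098 - 18562 = -451660$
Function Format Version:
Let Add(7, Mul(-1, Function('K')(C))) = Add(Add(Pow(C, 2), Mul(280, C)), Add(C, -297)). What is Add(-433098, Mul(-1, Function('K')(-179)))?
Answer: -451660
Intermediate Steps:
Function('K')(C) = Add(304, Mul(-1, Pow(C, 2)), Mul(-281, C)) (Function('K')(C) = Add(7, Mul(-1, Add(Add(Pow(C, 2), Mul(280, C)), Add(C, -297)))) = Add(7, Mul(-1, Add(Add(Pow(C, 2), Mul(280, C)), Add(-297, C)))) = Add(7, Mul(-1, Add(-297, Pow(C, 2), Mul(281, C)))) = Add(7, Add(297, Mul(-1, Pow(C, 2)), Mul(-281, C))) = Add(304, Mul(-1, Pow(C, 2)), Mul(-281, C)))
Add(-433098, Mul(-1, Function('K')(-179))) = Add(-433098, Mul(-1, Add(304, Mul(-1, Pow(-179, 2)), Mul(-281, -179)))) = Add(-433098, Mul(-1, Add(304, Mul(-1, 32041), 50299))) = Add(-433098, Mul(-1, Add(304, -32041, 50299))) = Add(-433098, Mul(-1, 18562)) = Add(-433098, -18562) = -451660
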